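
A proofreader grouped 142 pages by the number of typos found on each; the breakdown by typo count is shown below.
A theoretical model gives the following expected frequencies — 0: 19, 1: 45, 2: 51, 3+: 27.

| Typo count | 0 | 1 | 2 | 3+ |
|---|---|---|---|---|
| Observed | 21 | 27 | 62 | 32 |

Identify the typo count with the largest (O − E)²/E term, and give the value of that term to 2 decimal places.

0: (21 − 19)²/19 = 4/19 = 0.211
1: (27 − 45)²/45 = 324/45 = 7.200
2: (62 − 51)²/51 = 121/51 = 2.373
3+: (32 − 27)²/27 = 25/27 = 0.926
The largest term is for 1: 7.20.

1, 7.20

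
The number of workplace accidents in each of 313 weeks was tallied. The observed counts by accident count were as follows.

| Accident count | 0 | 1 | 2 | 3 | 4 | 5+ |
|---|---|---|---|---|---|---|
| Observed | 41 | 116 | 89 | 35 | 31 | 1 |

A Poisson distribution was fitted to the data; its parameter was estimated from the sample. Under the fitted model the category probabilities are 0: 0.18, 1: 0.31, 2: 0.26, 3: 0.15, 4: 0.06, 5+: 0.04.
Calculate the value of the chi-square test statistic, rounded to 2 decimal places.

Expected counts E_i = n·p_i: 313×0.18 = 56.34, 313×0.31 = 97.03, 313×0.26 = 81.38, 313×0.15 = 46.95, 313×0.06 = 18.78, 313×0.04 = 12.52.
0: (41 − 56.34)²/56.34 = 235.3156/56.34 = 4.177
1: (116 − 97.03)²/97.03 = 359.8609/97.03 = 3.709
2: (89 − 81.38)²/81.38 = 58.0644/81.38 = 0.713
3: (35 − 46.95)²/46.95 = 142.8025/46.95 = 3.042
4: (31 − 18.78)²/18.78 = 149.3284/18.78 = 7.951
5+: (1 − 12.52)²/12.52 = 132.7104/12.52 = 10.600
Sum = 30.19

30.19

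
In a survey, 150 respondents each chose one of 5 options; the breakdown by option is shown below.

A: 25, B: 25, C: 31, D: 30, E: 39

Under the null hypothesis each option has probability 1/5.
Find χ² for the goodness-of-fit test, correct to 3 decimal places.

4.400

Under H₀ each category has probability 1/5, so each expected count is 150/5 = 30.
cat         O        E   (O−E)²/E
A          25       30     0.8333
B          25       30     0.8333
C          31       30     0.0333
D          30       30     0.0000
E          39       30     2.7000
Sum = 4.400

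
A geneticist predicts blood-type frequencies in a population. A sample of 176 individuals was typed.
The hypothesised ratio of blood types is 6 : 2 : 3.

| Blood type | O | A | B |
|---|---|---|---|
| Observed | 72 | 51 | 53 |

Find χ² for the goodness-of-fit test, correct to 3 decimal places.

17.802

Ratio total = 11. Expected counts: 176×6/11 = 96, 176×2/11 = 32, 176×3/11 = 48.
χ² = (72−96)²/96 + (51−32)²/32 + (53−48)²/48
   = 6.0000 + 11.2813 + 0.5208
Sum = 17.802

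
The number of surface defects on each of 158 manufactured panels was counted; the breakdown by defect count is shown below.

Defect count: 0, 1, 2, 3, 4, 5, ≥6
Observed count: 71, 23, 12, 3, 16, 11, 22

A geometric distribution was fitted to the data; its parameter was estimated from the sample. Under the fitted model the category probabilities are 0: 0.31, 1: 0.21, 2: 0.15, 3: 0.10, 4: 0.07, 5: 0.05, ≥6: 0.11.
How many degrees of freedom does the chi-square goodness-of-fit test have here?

There are k = 7 categories and 1 parameter estimated from the data, so df = 7 − 1 − 1 = 5.

5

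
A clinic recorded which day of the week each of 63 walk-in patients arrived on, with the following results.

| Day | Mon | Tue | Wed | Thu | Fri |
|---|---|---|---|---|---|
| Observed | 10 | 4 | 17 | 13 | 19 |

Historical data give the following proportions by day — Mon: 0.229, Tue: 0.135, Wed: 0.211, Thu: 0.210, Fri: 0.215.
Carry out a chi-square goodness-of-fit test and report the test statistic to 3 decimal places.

Expected counts E_i = n·p_i: 63×0.229 = 14.427, 63×0.135 = 8.505, 63×0.211 = 13.293, 63×0.210 = 13.23, 63×0.215 = 13.545.
χ² = (10−14.427)²/14.427 + (4−8.505)²/8.505 + (17−13.293)²/13.293 + (13−13.23)²/13.23 + (19−13.545)²/13.545
   = 1.3584 + 2.3862 + 1.0338 + 0.0040 + 2.1969
Sum = 6.979

6.979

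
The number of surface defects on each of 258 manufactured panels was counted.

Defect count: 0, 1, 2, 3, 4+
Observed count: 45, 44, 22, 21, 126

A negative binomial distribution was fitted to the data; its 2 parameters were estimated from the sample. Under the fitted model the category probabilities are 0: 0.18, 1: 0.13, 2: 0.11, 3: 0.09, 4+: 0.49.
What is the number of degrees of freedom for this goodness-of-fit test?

2

There are k = 5 categories and 2 parameters estimated from the data, so df = 5 − 1 − 2 = 2.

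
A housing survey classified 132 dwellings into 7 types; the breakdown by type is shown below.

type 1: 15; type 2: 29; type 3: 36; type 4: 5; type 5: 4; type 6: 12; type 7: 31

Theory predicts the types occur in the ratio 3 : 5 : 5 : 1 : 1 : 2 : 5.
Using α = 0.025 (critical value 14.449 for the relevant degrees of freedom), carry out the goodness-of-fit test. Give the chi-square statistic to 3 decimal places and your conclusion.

2.600; do not reject

Ratio total = 22. Expected counts: 132×3/22 = 18, 132×5/22 = 30, 132×5/22 = 30, 132×1/22 = 6, 132×1/22 = 6, 132×2/22 = 12, 132×5/22 = 30.
χ² = (15−18)²/18 + (29−30)²/30 + (36−30)²/30 + (5−6)²/6 + (4−6)²/6 + (12−12)²/12 + (31−30)²/30
   = 0.5000 + 0.0333 + 1.2000 + 0.1667 + 0.6667 + 0.0000 + 0.0333
Sum = 2.600
df = 6. Since 2.600 < 14.449, we do not reject H₀.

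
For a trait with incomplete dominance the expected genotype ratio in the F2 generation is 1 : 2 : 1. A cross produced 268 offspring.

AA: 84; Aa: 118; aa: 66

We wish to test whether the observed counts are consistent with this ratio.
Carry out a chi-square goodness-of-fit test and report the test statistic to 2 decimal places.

6.24

Ratio total = 4. Expected counts: 268×1/4 = 67, 268×2/4 = 134, 268×1/4 = 67.
cat         O        E   (O−E)²/E
AA         84       67      4.313
Aa        118      134      1.910
aa         66       67      0.015
Sum = 6.24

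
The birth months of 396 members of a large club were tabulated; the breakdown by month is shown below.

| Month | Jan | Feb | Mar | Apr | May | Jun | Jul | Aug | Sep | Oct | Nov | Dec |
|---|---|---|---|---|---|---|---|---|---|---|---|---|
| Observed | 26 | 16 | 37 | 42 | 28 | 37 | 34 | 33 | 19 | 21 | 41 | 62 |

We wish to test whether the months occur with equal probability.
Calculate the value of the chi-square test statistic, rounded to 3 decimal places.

Under H₀ each category has probability 1/12, so each expected count is 396/12 = 33.
cat         O        E   (O−E)²/E
Jan        26       33     1.4848
Feb        16       33     8.7576
Mar        37       33     0.4848
Apr        42       33     2.4545
May        28       33     0.7576
Jun        37       33     0.4848
Jul        34       33     0.0303
Aug        33       33     0.0000
Sep        19       33     5.9394
Oct        21       33     4.3636
Nov        41       33     1.9394
Dec        62       33    25.4848
Sum = 52.182

52.182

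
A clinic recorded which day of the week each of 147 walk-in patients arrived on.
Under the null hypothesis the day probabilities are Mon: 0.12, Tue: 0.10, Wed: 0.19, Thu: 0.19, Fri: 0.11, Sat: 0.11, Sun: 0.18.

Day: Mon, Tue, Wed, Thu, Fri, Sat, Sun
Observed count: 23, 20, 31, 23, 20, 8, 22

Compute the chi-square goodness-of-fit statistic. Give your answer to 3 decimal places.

10.534

Expected counts E_i = n·p_i: 147×0.12 = 17.64, 147×0.10 = 14.7, 147×0.19 = 27.93, 147×0.19 = 27.93, 147×0.11 = 16.17, 147×0.11 = 16.17, 147×0.18 = 26.46.
χ² = (23−17.64)²/17.64 + (20−14.7)²/14.7 + (31−27.93)²/27.93 + (23−27.93)²/27.93 + (20−16.17)²/16.17 + (8−16.17)²/16.17 + (22−26.46)²/26.46
   = 1.6287 + 1.9109 + 0.3374 + 0.8702 + 0.9072 + 4.1279 + 0.7518
Sum = 10.534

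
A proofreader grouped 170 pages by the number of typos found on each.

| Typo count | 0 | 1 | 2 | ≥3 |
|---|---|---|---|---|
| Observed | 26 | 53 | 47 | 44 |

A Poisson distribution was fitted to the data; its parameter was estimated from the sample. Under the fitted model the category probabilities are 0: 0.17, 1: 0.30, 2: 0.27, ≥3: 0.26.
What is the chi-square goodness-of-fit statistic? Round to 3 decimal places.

0.397

Expected counts E_i = n·p_i: 170×0.17 = 28.9, 170×0.30 = 51, 170×0.27 = 45.9, 170×0.26 = 44.2.
cat         O        E   (O−E)²/E
0          26     28.9     0.2910
1          53       51     0.0784
2          47     45.9     0.0264
≥3         44     44.2     0.0009
Sum = 0.397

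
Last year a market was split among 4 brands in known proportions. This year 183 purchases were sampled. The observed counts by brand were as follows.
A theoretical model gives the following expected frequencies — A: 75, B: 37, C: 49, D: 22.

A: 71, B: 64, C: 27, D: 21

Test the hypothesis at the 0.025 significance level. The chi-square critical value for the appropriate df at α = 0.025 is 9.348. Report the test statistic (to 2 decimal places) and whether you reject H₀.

29.84; reject

χ² = (71−75)²/75 + (64−37)²/37 + (27−49)²/49 + (21−22)²/22
   = 0.213 + 19.703 + 9.878 + 0.045
Sum = 29.84
df = 3. Since 29.84 > 9.348, we reject H₀.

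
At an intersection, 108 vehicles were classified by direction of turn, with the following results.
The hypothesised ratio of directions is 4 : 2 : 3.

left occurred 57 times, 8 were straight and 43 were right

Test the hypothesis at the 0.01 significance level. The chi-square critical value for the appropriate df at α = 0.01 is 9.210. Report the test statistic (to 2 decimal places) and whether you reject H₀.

13.72; reject

Ratio total = 9. Expected counts: 108×4/9 = 48, 108×2/9 = 24, 108×3/9 = 36.
χ² = (57−48)²/48 + (8−24)²/24 + (43−36)²/36
   = 1.688 + 10.667 + 1.361
Sum = 13.72
df = 2. Since 13.72 > 9.210, we reject H₀.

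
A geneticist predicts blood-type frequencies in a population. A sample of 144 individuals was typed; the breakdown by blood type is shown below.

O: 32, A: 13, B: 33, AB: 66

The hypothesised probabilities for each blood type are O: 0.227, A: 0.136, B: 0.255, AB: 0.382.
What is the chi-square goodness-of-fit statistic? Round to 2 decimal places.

4.80

Expected counts E_i = n·p_i: 144×0.227 = 32.688, 144×0.136 = 19.584, 144×0.255 = 36.72, 144×0.382 = 55.008.
cat         O        E   (O−E)²/E
O          32   32.688      0.014
A          13   19.584      2.213
B          33    36.72      0.377
AB         66   55.008      2.196
Sum = 4.80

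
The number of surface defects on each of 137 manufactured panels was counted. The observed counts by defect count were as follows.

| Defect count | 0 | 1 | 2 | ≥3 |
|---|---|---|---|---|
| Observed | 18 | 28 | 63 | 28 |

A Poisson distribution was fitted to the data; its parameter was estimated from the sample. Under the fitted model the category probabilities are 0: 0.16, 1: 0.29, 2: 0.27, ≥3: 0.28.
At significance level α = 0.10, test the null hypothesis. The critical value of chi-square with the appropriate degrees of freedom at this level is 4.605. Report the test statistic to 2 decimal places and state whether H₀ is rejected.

Expected counts E_i = n·p_i: 137×0.16 = 21.92, 137×0.29 = 39.73, 137×0.27 = 36.99, 137×0.28 = 38.36.
cat         O        E   (O−E)²/E
0          18    21.92      0.701
1          28    39.73      3.463
2          63    36.99     18.289
≥3         28    38.36      2.798
Sum = 25.25
df = 2. Since 25.25 > 4.605, we reject H₀.

25.25; reject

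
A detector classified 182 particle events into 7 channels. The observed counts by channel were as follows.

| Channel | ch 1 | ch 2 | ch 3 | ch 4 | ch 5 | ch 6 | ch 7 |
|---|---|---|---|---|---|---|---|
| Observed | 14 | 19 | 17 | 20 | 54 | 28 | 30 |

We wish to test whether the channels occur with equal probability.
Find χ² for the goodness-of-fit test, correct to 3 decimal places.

42.846

Under H₀ each category has probability 1/7, so each expected count is 182/7 = 26.
cat         O        E   (O−E)²/E
ch 1       14       26     5.5385
ch 2       19       26     1.8846
ch 3       17       26     3.1154
ch 4       20       26     1.3846
ch 5       54       26    30.1538
ch 6       28       26     0.1538
ch 7       30       26     0.6154
Sum = 42.846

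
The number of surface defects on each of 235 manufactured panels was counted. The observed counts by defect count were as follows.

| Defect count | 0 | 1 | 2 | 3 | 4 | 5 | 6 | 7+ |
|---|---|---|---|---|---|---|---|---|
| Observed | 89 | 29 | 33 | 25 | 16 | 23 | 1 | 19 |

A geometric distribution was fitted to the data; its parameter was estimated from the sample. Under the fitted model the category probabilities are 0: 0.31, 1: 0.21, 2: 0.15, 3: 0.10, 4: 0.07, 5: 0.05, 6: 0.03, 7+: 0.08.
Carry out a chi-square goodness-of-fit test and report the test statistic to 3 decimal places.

28.189

Expected counts E_i = n·p_i: 235×0.31 = 72.85, 235×0.21 = 49.35, 235×0.15 = 35.25, 235×0.10 = 23.5, 235×0.07 = 16.45, 235×0.05 = 11.75, 235×0.03 = 7.05, 235×0.08 = 18.8.
cat         O        E   (O−E)²/E
0          89    72.85     3.5803
1          29    49.35     8.3915
2          33    35.25     0.1436
3          25     23.5     0.0957
4          16    16.45     0.0123
5          23    11.75    10.7713
6           1     7.05     5.1918
7+         19     18.8     0.0021
Sum = 28.189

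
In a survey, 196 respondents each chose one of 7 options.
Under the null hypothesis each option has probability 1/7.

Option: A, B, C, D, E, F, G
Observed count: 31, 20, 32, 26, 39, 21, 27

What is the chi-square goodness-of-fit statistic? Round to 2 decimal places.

9.43

Expected count for each of the 7 categories: 196/7 = 28.
A: (31 − 28)²/28 = 9/28 = 0.321
B: (20 − 28)²/28 = 64/28 = 2.286
C: (32 − 28)²/28 = 16/28 = 0.571
D: (26 − 28)²/28 = 4/28 = 0.143
E: (39 − 28)²/28 = 121/28 = 4.321
F: (21 − 28)²/28 = 49/28 = 1.750
G: (27 − 28)²/28 = 1/28 = 0.036
Sum = 9.43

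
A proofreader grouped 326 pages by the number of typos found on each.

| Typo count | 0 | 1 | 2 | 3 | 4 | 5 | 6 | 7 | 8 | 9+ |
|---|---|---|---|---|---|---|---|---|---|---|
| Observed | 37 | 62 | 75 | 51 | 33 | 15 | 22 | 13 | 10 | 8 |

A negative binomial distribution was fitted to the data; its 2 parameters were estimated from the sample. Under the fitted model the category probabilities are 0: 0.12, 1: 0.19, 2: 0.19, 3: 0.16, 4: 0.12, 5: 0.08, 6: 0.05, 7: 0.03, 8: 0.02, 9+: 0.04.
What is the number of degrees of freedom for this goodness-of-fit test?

7

There are k = 10 categories and 2 parameters estimated from the data, so df = 10 − 1 − 2 = 7.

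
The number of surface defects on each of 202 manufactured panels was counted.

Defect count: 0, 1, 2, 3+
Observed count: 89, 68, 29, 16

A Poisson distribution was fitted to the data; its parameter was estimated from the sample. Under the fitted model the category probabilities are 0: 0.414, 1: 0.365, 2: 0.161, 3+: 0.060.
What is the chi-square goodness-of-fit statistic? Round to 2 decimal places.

Expected counts E_i = n·p_i: 202×0.414 = 83.628, 202×0.365 = 73.73, 202×0.161 = 32.522, 202×0.060 = 12.12.
χ² = (89−83.628)²/83.628 + (68−73.73)²/73.73 + (29−32.522)²/32.522 + (16−12.12)²/12.12
   = 0.345 + 0.445 + 0.381 + 1.242
Sum = 2.41

2.41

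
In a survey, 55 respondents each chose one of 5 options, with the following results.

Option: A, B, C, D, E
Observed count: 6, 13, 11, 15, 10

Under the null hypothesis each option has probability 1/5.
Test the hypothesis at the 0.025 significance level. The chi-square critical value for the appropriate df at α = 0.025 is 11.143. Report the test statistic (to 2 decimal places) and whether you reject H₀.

Under H₀ each category has probability 1/5, so each expected count is 55/5 = 11.
χ² = (6−11)²/11 + (13−11)²/11 + (11−11)²/11 + (15−11)²/11 + (10−11)²/11
   = 2.273 + 0.364 + 0.000 + 1.455 + 0.091
Sum = 4.18
df = 4. Since 4.18 < 11.143, we do not reject H₀.

4.18; do not reject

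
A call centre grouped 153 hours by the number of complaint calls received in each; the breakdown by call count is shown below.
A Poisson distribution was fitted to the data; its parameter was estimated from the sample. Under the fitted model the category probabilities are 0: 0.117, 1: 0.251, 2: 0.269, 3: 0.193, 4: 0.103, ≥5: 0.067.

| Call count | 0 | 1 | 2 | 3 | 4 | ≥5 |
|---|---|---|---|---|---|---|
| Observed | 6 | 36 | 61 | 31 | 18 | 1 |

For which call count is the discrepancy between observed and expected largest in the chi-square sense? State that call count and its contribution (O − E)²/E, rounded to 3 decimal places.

Expected counts E_i = n·p_i: 153×0.117 = 17.901, 153×0.251 = 38.403, 153×0.269 = 41.157, 153×0.193 = 29.529, 153×0.103 = 15.759, 153×0.067 = 10.251.
0: (6 − 17.901)²/17.901 = 141.633801/17.901 = 7.9121
1: (36 − 38.403)²/38.403 = 5.774409/38.403 = 0.1504
2: (61 − 41.157)²/41.157 = 393.744649/41.157 = 9.5669
3: (31 − 29.529)²/29.529 = 2.163841/29.529 = 0.0733
4: (18 − 15.759)²/15.759 = 5.022081/15.759 = 0.3187
≥5: (1 − 10.251)²/10.251 = 85.581001/10.251 = 8.3486
The largest term is for 2: 9.567.

2, 9.567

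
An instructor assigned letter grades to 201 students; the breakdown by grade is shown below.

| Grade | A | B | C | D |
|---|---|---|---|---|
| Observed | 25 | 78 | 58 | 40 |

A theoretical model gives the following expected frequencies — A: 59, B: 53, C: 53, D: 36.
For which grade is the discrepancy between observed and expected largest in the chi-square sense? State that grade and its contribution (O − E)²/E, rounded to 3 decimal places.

A: (25 − 59)²/59 = 1156/59 = 19.5932
B: (78 − 53)²/53 = 625/53 = 11.7925
C: (58 − 53)²/53 = 25/53 = 0.4717
D: (40 − 36)²/36 = 16/36 = 0.4444
The largest term is for A: 19.593.

A, 19.593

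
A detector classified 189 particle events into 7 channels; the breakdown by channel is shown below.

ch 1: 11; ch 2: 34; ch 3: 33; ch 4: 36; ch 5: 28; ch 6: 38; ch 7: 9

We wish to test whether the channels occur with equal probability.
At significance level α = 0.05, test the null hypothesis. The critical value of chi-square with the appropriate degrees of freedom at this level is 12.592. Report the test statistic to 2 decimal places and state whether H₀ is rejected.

Expected count for each of the 7 categories: 189/7 = 27.
ch 1: (11 − 27)²/27 = 256/27 = 9.481
ch 2: (34 − 27)²/27 = 49/27 = 1.815
ch 3: (33 − 27)²/27 = 36/27 = 1.333
ch 4: (36 − 27)²/27 = 81/27 = 3.000
ch 5: (28 − 27)²/27 = 1/27 = 0.037
ch 6: (38 − 27)²/27 = 121/27 = 4.481
ch 7: (9 − 27)²/27 = 324/27 = 12.000
Sum = 32.15
df = 6. Since 32.15 > 12.592, we reject H₀.

32.15; reject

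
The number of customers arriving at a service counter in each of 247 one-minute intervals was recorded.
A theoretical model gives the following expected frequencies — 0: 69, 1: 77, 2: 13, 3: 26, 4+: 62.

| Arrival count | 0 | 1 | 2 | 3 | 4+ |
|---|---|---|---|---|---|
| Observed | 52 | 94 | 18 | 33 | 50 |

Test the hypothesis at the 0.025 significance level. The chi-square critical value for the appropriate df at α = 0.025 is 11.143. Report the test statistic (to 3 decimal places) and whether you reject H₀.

14.072; reject

0: (52 − 69)²/69 = 289/69 = 4.1884
1: (94 − 77)²/77 = 289/77 = 3.7532
2: (18 − 13)²/13 = 25/13 = 1.9231
3: (33 − 26)²/26 = 49/26 = 1.8846
4+: (50 − 62)²/62 = 144/62 = 2.3226
Sum = 14.072
df = 4. Since 14.072 > 11.143, we reject H₀.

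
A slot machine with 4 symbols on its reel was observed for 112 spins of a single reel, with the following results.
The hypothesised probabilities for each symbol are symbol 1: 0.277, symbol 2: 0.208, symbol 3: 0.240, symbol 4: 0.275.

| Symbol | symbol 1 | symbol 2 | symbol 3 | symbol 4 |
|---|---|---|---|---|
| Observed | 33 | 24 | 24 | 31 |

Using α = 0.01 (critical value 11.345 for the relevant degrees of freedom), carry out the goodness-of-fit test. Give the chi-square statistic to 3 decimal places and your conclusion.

Expected counts E_i = n·p_i: 112×0.277 = 31.024, 112×0.208 = 23.296, 112×0.240 = 26.88, 112×0.275 = 30.8.
χ² = (33−31.024)²/31.024 + (24−23.296)²/23.296 + (24−26.88)²/26.88 + (31−30.8)²/30.8
   = 0.1259 + 0.0213 + 0.3086 + 0.0013
Sum = 0.457
df = 3. Since 0.457 < 11.345, we do not reject H₀.

0.457; do not reject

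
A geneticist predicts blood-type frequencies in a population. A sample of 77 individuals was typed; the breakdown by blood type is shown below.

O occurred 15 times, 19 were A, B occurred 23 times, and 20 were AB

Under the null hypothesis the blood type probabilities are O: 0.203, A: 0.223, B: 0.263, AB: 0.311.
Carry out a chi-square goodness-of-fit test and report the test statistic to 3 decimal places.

Expected counts E_i = n·p_i: 77×0.203 = 15.631, 77×0.223 = 17.171, 77×0.263 = 20.251, 77×0.311 = 23.947.
χ² = (15−15.631)²/15.631 + (19−17.171)²/17.171 + (23−20.251)²/20.251 + (20−23.947)²/23.947
   = 0.0255 + 0.1948 + 0.3732 + 0.6506
Sum = 1.244

1.244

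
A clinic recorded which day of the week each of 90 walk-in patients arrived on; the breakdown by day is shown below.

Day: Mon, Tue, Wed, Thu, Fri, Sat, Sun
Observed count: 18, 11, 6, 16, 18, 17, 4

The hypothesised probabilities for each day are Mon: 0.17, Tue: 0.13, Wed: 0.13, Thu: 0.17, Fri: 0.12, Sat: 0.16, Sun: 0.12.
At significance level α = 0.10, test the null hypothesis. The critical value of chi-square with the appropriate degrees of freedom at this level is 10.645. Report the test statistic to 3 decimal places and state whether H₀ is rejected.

12.878; reject

Expected counts E_i = n·p_i: 90×0.17 = 15.3, 90×0.13 = 11.7, 90×0.13 = 11.7, 90×0.17 = 15.3, 90×0.12 = 10.8, 90×0.16 = 14.4, 90×0.12 = 10.8.
χ² = (18−15.3)²/15.3 + (11−11.7)²/11.7 + (6−11.7)²/11.7 + (16−15.3)²/15.3 + (18−10.8)²/10.8 + (17−14.4)²/14.4 + (4−10.8)²/10.8
   = 0.4765 + 0.0419 + 2.7769 + 0.0320 + 4.8000 + 0.4694 + 4.2815
Sum = 12.878
df = 6. Since 12.878 > 10.645, we reject H₀.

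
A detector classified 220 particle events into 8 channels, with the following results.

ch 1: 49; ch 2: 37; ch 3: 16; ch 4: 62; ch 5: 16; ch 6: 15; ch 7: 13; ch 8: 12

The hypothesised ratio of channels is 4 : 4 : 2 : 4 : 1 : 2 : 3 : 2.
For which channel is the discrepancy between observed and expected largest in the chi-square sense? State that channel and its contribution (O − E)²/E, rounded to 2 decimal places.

Ratio total = 22. Expected counts: 220×4/22 = 40, 220×4/22 = 40, 220×2/22 = 20, 220×4/22 = 40, 220×1/22 = 10, 220×2/22 = 20, 220×3/22 = 30, 220×2/22 = 20.
χ² = (49−40)²/40 + (37−40)²/40 + (16−20)²/20 + (62−40)²/40 + (16−10)²/10 + (15−20)²/20 + (13−30)²/30 + (12−20)²/20
   = 2.025 + 0.225 + 0.800 + 12.100 + 3.600 + 1.250 + 9.633 + 3.200
The largest term is for ch 4: 12.10.

ch 4, 12.10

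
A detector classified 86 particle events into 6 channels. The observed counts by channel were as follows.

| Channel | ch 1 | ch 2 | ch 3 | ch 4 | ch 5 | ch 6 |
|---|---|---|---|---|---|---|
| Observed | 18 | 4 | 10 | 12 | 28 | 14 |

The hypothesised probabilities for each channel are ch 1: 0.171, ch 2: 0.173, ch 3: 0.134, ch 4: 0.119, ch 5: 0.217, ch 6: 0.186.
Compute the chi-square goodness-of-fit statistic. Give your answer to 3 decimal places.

Expected counts E_i = n·p_i: 86×0.171 = 14.706, 86×0.173 = 14.878, 86×0.134 = 11.524, 86×0.119 = 10.234, 86×0.217 = 18.662, 86×0.186 = 15.996.
cat         O        E   (O−E)²/E
ch 1       18   14.706     0.7378
ch 2        4   14.878     7.9534
ch 3       10   11.524     0.2015
ch 4       12   10.234     0.3047
ch 5       28   18.662     4.6725
ch 6       14   15.996     0.2491
Sum = 14.119

14.119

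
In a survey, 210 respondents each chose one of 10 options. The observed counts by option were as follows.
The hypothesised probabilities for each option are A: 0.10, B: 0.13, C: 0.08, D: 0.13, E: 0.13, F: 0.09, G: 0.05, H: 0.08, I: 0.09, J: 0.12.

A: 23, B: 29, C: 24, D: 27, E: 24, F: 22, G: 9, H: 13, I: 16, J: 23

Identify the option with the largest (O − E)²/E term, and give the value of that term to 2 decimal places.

C, 3.09

Expected counts E_i = n·p_i: 210×0.10 = 21, 210×0.13 = 27.3, 210×0.08 = 16.8, 210×0.13 = 27.3, 210×0.13 = 27.3, 210×0.09 = 18.9, 210×0.05 = 10.5, 210×0.08 = 16.8, 210×0.09 = 18.9, 210×0.12 = 25.2.
cat         O        E   (O−E)²/E
A          23       21      0.190
B          29     27.3      0.106
C          24     16.8      3.086
D          27     27.3      0.003
E          24     27.3      0.399
F          22     18.9      0.508
G           9     10.5      0.214
H          13     16.8      0.860
I          16     18.9      0.445
J          23     25.2      0.192
The largest term is for C: 3.09.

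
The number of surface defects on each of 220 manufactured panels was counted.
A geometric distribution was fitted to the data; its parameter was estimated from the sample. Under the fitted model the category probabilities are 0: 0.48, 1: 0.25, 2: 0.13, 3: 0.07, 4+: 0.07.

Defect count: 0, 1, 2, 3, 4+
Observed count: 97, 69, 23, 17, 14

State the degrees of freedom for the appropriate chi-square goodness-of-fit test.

3

There are k = 5 categories and 1 parameter estimated from the data, so df = 5 − 1 − 1 = 3.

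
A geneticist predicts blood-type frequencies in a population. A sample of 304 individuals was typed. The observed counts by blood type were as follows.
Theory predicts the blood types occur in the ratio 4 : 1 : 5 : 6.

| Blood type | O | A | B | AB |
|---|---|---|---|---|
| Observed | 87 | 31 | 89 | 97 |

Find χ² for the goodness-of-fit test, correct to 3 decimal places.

Ratio total = 16. Expected counts: 304×4/16 = 76, 304×1/16 = 19, 304×5/16 = 95, 304×6/16 = 114.
O: (87 − 76)²/76 = 121/76 = 1.5921
A: (31 − 19)²/19 = 144/19 = 7.5789
B: (89 − 95)²/95 = 36/95 = 0.3789
AB: (97 − 114)²/114 = 289/114 = 2.5351
Sum = 12.085

12.085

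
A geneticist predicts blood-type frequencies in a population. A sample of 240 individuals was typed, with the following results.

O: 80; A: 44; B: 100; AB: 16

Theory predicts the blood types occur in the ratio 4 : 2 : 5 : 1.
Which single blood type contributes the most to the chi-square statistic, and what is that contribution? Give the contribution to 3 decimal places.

AB, 0.800

Ratio total = 12. Expected counts: 240×4/12 = 80, 240×2/12 = 40, 240×5/12 = 100, 240×1/12 = 20.
χ² = (80−80)²/80 + (44−40)²/40 + (100−100)²/100 + (16−20)²/20
   = 0.0000 + 0.4000 + 0.0000 + 0.8000
The largest term is for AB: 0.800.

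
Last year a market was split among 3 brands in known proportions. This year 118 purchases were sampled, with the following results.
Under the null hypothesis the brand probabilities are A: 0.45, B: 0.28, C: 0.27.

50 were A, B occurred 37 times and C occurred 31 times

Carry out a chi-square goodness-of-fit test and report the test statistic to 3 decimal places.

0.679

Expected counts E_i = n·p_i: 118×0.45 = 53.1, 118×0.28 = 33.04, 118×0.27 = 31.86.
χ² = (50−53.1)²/53.1 + (37−33.04)²/33.04 + (31−31.86)²/31.86
   = 0.1810 + 0.4746 + 0.0232
Sum = 0.679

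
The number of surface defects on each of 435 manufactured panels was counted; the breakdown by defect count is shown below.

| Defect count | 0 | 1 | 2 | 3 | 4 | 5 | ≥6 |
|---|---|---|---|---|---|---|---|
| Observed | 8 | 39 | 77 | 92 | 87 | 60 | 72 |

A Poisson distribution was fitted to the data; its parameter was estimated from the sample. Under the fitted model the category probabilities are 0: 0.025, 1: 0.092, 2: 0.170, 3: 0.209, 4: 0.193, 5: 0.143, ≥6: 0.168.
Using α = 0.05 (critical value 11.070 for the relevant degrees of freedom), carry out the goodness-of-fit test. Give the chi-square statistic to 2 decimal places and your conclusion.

1.13; do not reject

Expected counts E_i = n·p_i: 435×0.025 = 10.875, 435×0.092 = 40.02, 435×0.170 = 73.95, 435×0.209 = 90.915, 435×0.193 = 83.955, 435×0.143 = 62.205, 435×0.168 = 73.08.
0: (8 − 10.875)²/10.875 = 8.265625/10.875 = 0.760
1: (39 − 40.02)²/40.02 = 1.0404/40.02 = 0.026
2: (77 − 73.95)²/73.95 = 9.3025/73.95 = 0.126
3: (92 − 90.915)²/90.915 = 1.177225/90.915 = 0.013
4: (87 − 83.955)²/83.955 = 9.272025/83.955 = 0.110
5: (60 − 62.205)²/62.205 = 4.862025/62.205 = 0.078
≥6: (72 − 73.08)²/73.08 = 1.1664/73.08 = 0.016
Sum = 1.13
df = 5. Since 1.13 < 11.070, we do not reject H₀.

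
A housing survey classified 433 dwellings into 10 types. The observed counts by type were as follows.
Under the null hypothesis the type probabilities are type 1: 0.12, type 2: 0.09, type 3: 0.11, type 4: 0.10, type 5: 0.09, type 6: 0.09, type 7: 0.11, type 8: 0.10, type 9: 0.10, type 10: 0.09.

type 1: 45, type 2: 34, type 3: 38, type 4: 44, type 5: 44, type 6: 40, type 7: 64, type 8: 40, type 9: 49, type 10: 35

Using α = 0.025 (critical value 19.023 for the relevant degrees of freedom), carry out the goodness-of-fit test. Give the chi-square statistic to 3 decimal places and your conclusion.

Expected counts E_i = n·p_i: 433×0.12 = 51.96, 433×0.09 = 38.97, 433×0.11 = 47.63, 433×0.10 = 43.3, 433×0.09 = 38.97, 433×0.09 = 38.97, 433×0.11 = 47.63, 433×0.10 = 43.3, 433×0.10 = 43.3, 433×0.09 = 38.97.
type 1: (45 − 51.96)²/51.96 = 48.4416/51.96 = 0.9323
type 2: (34 − 38.97)²/38.97 = 24.7009/38.97 = 0.6338
type 3: (38 − 47.63)²/47.63 = 92.7369/47.63 = 1.9470
type 4: (44 − 43.3)²/43.3 = 0.49/43.3 = 0.0113
type 5: (44 − 38.97)²/38.97 = 25.3009/38.97 = 0.6492
type 6: (40 − 38.97)²/38.97 = 1.0609/38.97 = 0.0272
type 7: (64 − 47.63)²/47.63 = 267.9769/47.63 = 5.6262
type 8: (40 − 43.3)²/43.3 = 10.89/43.3 = 0.2515
type 9: (49 − 43.3)²/43.3 = 32.49/43.3 = 0.7503
type 10: (35 − 38.97)²/38.97 = 15.7609/38.97 = 0.4044
Sum = 11.233
df = 9. Since 11.233 < 19.023, we do not reject H₀.

11.233; do not reject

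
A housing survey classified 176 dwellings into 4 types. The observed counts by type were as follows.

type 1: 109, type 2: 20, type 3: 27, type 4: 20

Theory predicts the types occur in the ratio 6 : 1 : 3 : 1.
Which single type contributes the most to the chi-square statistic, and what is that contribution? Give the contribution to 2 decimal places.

type 3, 9.19

Ratio total = 11. Expected counts: 176×6/11 = 96, 176×1/11 = 16, 176×3/11 = 48, 176×1/11 = 16.
χ² = (109−96)²/96 + (20−16)²/16 + (27−48)²/48 + (20−16)²/16
   = 1.760 + 1.000 + 9.188 + 1.000
The largest term is for type 3: 9.19.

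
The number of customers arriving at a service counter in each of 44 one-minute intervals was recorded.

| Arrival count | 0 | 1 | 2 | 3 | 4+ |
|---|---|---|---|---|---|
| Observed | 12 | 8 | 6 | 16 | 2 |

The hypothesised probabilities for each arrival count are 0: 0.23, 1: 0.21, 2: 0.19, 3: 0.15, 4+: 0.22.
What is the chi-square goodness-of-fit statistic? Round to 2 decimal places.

Expected counts E_i = n·p_i: 44×0.23 = 10.12, 44×0.21 = 9.24, 44×0.19 = 8.36, 44×0.15 = 6.6, 44×0.22 = 9.68.
χ² = (12−10.12)²/10.12 + (8−9.24)²/9.24 + (6−8.36)²/8.36 + (16−6.6)²/6.6 + (2−9.68)²/9.68
   = 0.349 + 0.166 + 0.666 + 13.388 + 6.093
Sum = 20.66

20.66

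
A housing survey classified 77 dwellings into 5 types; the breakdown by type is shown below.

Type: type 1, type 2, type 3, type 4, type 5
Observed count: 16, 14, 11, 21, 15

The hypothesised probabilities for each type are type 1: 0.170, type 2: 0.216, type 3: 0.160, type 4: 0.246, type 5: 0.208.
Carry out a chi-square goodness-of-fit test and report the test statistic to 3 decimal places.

Expected counts E_i = n·p_i: 77×0.170 = 13.09, 77×0.216 = 16.632, 77×0.160 = 12.32, 77×0.246 = 18.942, 77×0.208 = 16.016.
cat         O        E   (O−E)²/E
type 1     16    13.09     0.6469
type 2     14   16.632     0.4165
type 3     11    12.32     0.1414
type 4     21   18.942     0.2236
type 5     15   16.016     0.0645
Sum = 1.493

1.493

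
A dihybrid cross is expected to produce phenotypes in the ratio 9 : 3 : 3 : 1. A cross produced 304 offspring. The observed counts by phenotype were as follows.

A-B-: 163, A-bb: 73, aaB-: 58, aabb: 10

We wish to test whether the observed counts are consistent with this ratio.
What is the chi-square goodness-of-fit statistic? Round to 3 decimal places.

Ratio total = 16. Expected counts: 304×9/16 = 171, 304×3/16 = 57, 304×3/16 = 57, 304×1/16 = 19.
A-B-: (163 − 171)²/171 = 64/171 = 0.3743
A-bb: (73 − 57)²/57 = 256/57 = 4.4912
aaB-: (58 − 57)²/57 = 1/57 = 0.0175
aabb: (10 − 19)²/19 = 81/19 = 4.2632
Sum = 9.146

9.146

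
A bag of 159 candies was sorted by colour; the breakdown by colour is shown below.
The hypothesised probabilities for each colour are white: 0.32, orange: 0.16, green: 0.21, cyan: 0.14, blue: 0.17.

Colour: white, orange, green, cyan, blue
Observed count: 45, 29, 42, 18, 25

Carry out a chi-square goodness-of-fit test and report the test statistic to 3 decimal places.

4.366

Expected counts E_i = n·p_i: 159×0.32 = 50.88, 159×0.16 = 25.44, 159×0.21 = 33.39, 159×0.14 = 22.26, 159×0.17 = 27.03.
white: (45 − 50.88)²/50.88 = 34.5744/50.88 = 0.6795
orange: (29 − 25.44)²/25.44 = 12.6736/25.44 = 0.4982
green: (42 − 33.39)²/33.39 = 74.1321/33.39 = 2.2202
cyan: (18 − 22.26)²/22.26 = 18.1476/22.26 = 0.8153
blue: (25 − 27.03)²/27.03 = 4.1209/27.03 = 0.1525
Sum = 4.366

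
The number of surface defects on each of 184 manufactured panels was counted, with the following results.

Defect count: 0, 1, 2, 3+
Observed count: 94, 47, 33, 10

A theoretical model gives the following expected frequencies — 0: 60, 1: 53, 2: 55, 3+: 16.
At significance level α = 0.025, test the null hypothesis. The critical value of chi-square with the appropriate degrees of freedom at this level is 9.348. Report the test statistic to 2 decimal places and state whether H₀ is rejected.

χ² = (94−60)²/60 + (47−53)²/53 + (33−55)²/55 + (10−16)²/16
   = 19.267 + 0.679 + 8.800 + 2.250
Sum = 31.00
df = 3. Since 31.00 > 9.348, we reject H₀.

31.00; reject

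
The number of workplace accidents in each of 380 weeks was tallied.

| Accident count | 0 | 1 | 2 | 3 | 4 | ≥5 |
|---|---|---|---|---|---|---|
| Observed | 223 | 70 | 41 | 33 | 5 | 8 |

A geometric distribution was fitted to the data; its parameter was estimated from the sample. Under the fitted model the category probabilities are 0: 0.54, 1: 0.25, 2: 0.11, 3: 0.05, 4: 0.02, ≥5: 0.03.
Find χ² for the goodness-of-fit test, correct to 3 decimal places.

20.358

Expected counts E_i = n·p_i: 380×0.54 = 205.2, 380×0.25 = 95, 380×0.11 = 41.8, 380×0.05 = 19, 380×0.02 = 7.6, 380×0.03 = 11.4.
0: (223 − 205.2)²/205.2 = 316.84/205.2 = 1.5441
1: (70 − 95)²/95 = 625/95 = 6.5789
2: (41 − 41.8)²/41.8 = 0.64/41.8 = 0.0153
3: (33 − 19)²/19 = 196/19 = 10.3158
4: (5 − 7.6)²/7.6 = 6.76/7.6 = 0.8895
≥5: (8 − 11.4)²/11.4 = 11.56/11.4 = 1.0140
Sum = 20.358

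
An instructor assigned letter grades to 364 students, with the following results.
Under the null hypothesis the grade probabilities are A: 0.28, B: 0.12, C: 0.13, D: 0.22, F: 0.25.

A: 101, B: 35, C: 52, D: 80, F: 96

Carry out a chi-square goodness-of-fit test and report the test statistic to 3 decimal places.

2.471

Expected counts E_i = n·p_i: 364×0.28 = 101.92, 364×0.12 = 43.68, 364×0.13 = 47.32, 364×0.22 = 80.08, 364×0.25 = 91.
χ² = (101−101.92)²/101.92 + (35−43.68)²/43.68 + (52−47.32)²/47.32 + (80−80.08)²/80.08 + (96−91)²/91
   = 0.0083 + 1.7249 + 0.4629 + 0.0001 + 0.2747
Sum = 2.471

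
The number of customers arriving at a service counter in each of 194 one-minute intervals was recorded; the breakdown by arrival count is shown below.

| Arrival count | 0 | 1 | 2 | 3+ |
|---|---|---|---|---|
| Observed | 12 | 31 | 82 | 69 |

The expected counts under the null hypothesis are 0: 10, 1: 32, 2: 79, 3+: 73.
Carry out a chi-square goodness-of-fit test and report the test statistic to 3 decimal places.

0.764

cat         O        E   (O−E)²/E
0          12       10     0.4000
1          31       32     0.0313
2          82       79     0.1139
3+         69       73     0.2192
Sum = 0.764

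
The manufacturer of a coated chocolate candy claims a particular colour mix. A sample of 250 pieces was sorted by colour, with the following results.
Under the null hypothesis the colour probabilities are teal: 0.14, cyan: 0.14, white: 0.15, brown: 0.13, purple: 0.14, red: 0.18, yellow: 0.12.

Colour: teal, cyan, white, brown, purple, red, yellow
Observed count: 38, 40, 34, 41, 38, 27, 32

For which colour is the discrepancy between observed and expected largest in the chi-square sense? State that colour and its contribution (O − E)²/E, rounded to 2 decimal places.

Expected counts E_i = n·p_i: 250×0.14 = 35, 250×0.14 = 35, 250×0.15 = 37.5, 250×0.13 = 32.5, 250×0.14 = 35, 250×0.18 = 45, 250×0.12 = 30.
cat         O        E   (O−E)²/E
teal       38       35      0.257
cyan       40       35      0.714
white      34     37.5      0.327
brown      41     32.5      2.223
purple     38       35      0.257
red        27       45      7.200
yellow     32       30      0.133
The largest term is for red: 7.20.

red, 7.20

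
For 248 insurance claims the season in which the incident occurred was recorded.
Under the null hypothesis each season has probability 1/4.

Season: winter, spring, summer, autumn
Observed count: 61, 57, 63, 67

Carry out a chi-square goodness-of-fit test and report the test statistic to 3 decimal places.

Expected count for each of the 4 categories: 248/4 = 62.
winter: (61 − 62)²/62 = 1/62 = 0.0161
spring: (57 − 62)²/62 = 25/62 = 0.4032
summer: (63 − 62)²/62 = 1/62 = 0.0161
autumn: (67 − 62)²/62 = 25/62 = 0.4032
Sum = 0.839

0.839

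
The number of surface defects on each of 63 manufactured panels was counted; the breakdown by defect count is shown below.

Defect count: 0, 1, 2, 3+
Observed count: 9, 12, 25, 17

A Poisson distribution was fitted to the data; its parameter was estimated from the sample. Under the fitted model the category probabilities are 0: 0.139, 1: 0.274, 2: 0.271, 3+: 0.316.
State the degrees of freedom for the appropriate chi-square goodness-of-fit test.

There are k = 4 categories and 1 parameter estimated from the data, so df = 4 − 1 − 1 = 2.

2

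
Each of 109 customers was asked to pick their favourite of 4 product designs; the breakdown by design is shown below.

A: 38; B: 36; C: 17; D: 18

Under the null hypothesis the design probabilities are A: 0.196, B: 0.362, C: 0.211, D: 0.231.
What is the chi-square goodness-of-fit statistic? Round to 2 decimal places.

Expected counts E_i = n·p_i: 109×0.196 = 21.364, 109×0.362 = 39.458, 109×0.211 = 22.999, 109×0.231 = 25.179.
A: (38 − 21.364)²/21.364 = 276.756496/21.364 = 12.954
B: (36 − 39.458)²/39.458 = 11.957764/39.458 = 0.303
C: (17 − 22.999)²/22.999 = 35.988001/22.999 = 1.565
D: (18 − 25.179)²/25.179 = 51.538041/25.179 = 2.047
Sum = 16.87

16.87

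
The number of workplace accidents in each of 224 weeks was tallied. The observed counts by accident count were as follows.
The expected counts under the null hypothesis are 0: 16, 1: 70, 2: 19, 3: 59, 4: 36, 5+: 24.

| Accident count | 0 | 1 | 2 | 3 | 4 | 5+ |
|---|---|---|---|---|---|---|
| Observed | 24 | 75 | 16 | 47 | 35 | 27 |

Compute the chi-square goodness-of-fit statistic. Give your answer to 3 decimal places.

7.674

cat         O        E   (O−E)²/E
0          24       16     4.0000
1          75       70     0.3571
2          16       19     0.4737
3          47       59     2.4407
4          35       36     0.0278
5+         27       24     0.3750
Sum = 7.674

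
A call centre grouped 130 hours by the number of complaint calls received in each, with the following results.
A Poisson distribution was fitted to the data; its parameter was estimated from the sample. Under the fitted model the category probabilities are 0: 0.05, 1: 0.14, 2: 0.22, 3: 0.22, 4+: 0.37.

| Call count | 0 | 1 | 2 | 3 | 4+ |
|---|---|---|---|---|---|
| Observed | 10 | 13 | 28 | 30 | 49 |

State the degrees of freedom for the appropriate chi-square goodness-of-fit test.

3

There are k = 5 categories and 1 parameter estimated from the data, so df = 5 − 1 − 1 = 3.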